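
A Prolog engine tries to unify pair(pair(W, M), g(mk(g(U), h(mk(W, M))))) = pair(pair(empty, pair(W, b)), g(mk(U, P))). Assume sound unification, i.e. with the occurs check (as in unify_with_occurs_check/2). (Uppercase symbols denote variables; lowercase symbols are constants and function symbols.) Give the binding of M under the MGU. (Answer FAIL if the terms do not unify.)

FAIL

Decompose pair/2: pair(W, M) = pair(empty, pair(W, b)),  g(mk(g(U), h(mk(W, M)))) = g(mk(U, P)).
Decompose pair/2: W = empty,  M = pair(W, b).
Bind W := empty; substituting into the remaining equations gives: M = pair(empty, b),  g(mk(g(U), h(mk(empty, M)))) = g(mk(U, P)).
Bind M := pair(empty, b); substituting into the remaining equation gives: g(mk(g(U), h(mk(empty, pair(empty, b))))) = g(mk(U, P)).
Decompose g/1: mk(g(U), h(mk(empty, pair(empty, b)))) = mk(U, P).
Decompose mk/2: g(U) = U,  h(mk(empty, pair(empty, b))) = P.
Occurs check fails: U occurs in g(U); the equation U = g(U) has no finite solution.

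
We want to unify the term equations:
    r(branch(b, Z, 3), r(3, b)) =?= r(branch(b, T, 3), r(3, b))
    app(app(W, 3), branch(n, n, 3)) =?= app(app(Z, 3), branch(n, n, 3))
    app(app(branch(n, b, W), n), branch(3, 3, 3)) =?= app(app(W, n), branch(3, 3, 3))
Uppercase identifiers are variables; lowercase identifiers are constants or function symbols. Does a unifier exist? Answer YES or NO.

Decompose r/2: branch(b, Z, 3) =?= branch(b, T, 3),  r(3, b) =?= r(3, b).
Decompose branch/3: b =?= b,  Z =?= T,  3 =?= 3.
Delete trivial equation b =?= b.
Bind Z := T; substituting into the one remaining equation that mentions Z gives: app(app(W, 3), branch(n, n, 3)) =?= app(app(T, 3), branch(n, n, 3)).
Delete trivial equation 3 =?= 3.
Delete trivial equation r(3, b) =?= r(3, b).
Decompose app/2: app(W, 3) =?= app(T, 3),  branch(n, n, 3) =?= branch(n, n, 3).
Decompose app/2: W =?= T,  3 =?= 3.
Bind W := T; substituting into the one remaining equation that mentions W gives: app(app(branch(n, b, T), n), branch(3, 3, 3)) =?= app(app(T, n), branch(3, 3, 3)).
Delete trivial equation 3 =?= 3.
Delete trivial equation branch(n, n, 3) =?= branch(n, n, 3).
Decompose app/2: app(branch(n, b, T), n) =?= app(T, n),  branch(3, 3, 3) =?= branch(3, 3, 3).
Decompose app/2: branch(n, b, T) =?= T,  n =?= n.
Occurs check fails: T occurs in branch(n, b, T); the equation T =?= branch(n, b, T) has no finite solution.

NO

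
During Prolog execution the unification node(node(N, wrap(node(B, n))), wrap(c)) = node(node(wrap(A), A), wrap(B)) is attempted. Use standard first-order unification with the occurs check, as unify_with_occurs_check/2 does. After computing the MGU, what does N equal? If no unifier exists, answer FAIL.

wrap(wrap(node(c, n)))

Decompose node/2: node(N, wrap(node(B, n))) = node(wrap(A), A),  wrap(c) = wrap(B).
Decompose node/2: N = wrap(A),  wrap(node(B, n)) = A.
Bind N := wrap(A); no other remaining equation mentions N.
Bind A := wrap(node(B, n)); no other remaining equation mentions A. Substituting into the earlier binding gives N := wrap(wrap(node(B, n))).
Decompose wrap/1: c = B.
Bind B := c. Substituting into the earlier bindings gives N := wrap(wrap(node(c, n))), A := wrap(node(c, n)).
MGU = { N = wrap(wrap(node(c, n))), A = wrap(node(c, n)), B = c }, so N = wrap(wrap(node(c, n))).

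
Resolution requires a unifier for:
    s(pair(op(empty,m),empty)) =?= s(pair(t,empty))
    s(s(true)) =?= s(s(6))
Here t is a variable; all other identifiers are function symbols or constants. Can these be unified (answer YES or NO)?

Decompose s/1: pair(op(empty,m),empty) =?= pair(t,empty).
Decompose pair/2: op(empty,m) =?= t,  empty =?= empty.
Bind t := op(empty,m); no other remaining equation mentions t.
Delete trivial equation empty =?= empty.
Decompose s/1: s(true) =?= s(6).
Decompose s/1: true =?= 6.
Clash: constants true and 6 differ; no unifier exists.

NO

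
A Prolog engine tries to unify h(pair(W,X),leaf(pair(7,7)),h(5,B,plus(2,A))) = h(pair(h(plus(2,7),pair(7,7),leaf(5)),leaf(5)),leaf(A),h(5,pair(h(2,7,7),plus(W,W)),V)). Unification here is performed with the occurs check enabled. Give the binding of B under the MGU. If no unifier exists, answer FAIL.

Decompose h/3: pair(W,X) = pair(h(plus(2,7),pair(7,7),leaf(5)),leaf(5)),  leaf(pair(7,7)) = leaf(A),  h(5,B,plus(2,A)) = h(5,pair(h(2,7,7),plus(W,W)),V).
Decompose pair/2: W = h(plus(2,7),pair(7,7),leaf(5)),  X = leaf(5).
Bind W := h(plus(2,7),pair(7,7),leaf(5)); substituting into the one remaining equation that mentions W gives: h(5,B,plus(2,A)) = h(5,pair(h(2,7,7),plus(h(plus(2,7),pair(7,7),leaf(5)),h(plus(2,7),pair(7,7),leaf(5)))),V).
Bind X := leaf(5); no other remaining equation mentions X.
Decompose leaf/1: pair(7,7) = A.
Bind A := pair(7,7); substituting into the remaining equation gives: h(5,B,plus(2,pair(7,7))) = h(5,pair(h(2,7,7),plus(h(plus(2,7),pair(7,7),leaf(5)),h(plus(2,7),pair(7,7),leaf(5)))),V).
Decompose h/3: 5 = 5,  B = pair(h(2,7,7),plus(h(plus(2,7),pair(7,7),leaf(5)),h(plus(2,7),pair(7,7),leaf(5)))),  plus(2,pair(7,7)) = V.
Delete trivial equation 5 = 5.
Bind B := pair(h(2,7,7),plus(h(plus(2,7),pair(7,7),leaf(5)),h(plus(2,7),pair(7,7),leaf(5)))); no other remaining equation mentions B.
Bind V := plus(2,pair(7,7)).
MGU = { W = h(plus(2,7),pair(7,7),leaf(5)), X = leaf(5), A = pair(7,7), B = pair(h(2,7,7),plus(h(plus(2,7),pair(7,7),leaf(5)),h(plus(2,7),pair(7,7),leaf(5)))), V = plus(2,pair(7,7)) }, so B = pair(h(2,7,7),plus(h(plus(2,7),pair(7,7),leaf(5)),h(plus(2,7),pair(7,7),leaf(5)))).

pair(h(2,7,7),plus(h(plus(2,7),pair(7,7),leaf(5)),h(plus(2,7),pair(7,7),leaf(5))))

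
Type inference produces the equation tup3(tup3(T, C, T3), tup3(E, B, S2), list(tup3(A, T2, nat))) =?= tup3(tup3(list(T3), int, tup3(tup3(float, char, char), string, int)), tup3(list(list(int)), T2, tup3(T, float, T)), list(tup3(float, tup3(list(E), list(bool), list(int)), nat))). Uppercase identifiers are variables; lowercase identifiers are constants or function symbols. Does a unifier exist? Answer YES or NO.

YES

Decompose tup3/3: tup3(T, C, T3) =?= tup3(list(T3), int, tup3(tup3(float, char, char), string, int)),  tup3(E, B, S2) =?= tup3(list(list(int)), T2, tup3(T, float, T)),  list(tup3(A, T2, nat)) =?= list(tup3(float, tup3(list(E), list(bool), list(int)), nat)).
Decompose tup3/3: T =?= list(T3),  C =?= int,  T3 =?= tup3(tup3(float, char, char), string, int).
Bind T := list(T3); substituting into the one remaining equation that mentions T gives: tup3(E, B, S2) =?= tup3(list(list(int)), T2, tup3(list(T3), float, list(T3))).
Bind C := int; no other remaining equation mentions C.
Bind T3 := tup3(tup3(float, char, char), string, int); substituting into the one remaining equation that mentions T3 gives: tup3(E, B, S2) =?= tup3(list(list(int)), T2, tup3(list(tup3(tup3(float, char, char), string, int)), float, list(tup3(tup3(float, char, char), string, int)))). Substituting into the earlier binding gives T := list(tup3(tup3(float, char, char), string, int)).
Decompose tup3/3: E =?= list(list(int)),  B =?= T2,  S2 =?= tup3(list(tup3(tup3(float, char, char), string, int)), float, list(tup3(tup3(float, char, char), string, int))).
Bind E := list(list(int)); substituting into the one remaining equation that mentions E gives: list(tup3(A, T2, nat)) =?= list(tup3(float, tup3(list(list(list(int))), list(bool), list(int)), nat)).
Bind B := T2; no other remaining equation mentions B.
Bind S2 := tup3(list(tup3(tup3(float, char, char), string, int)), float, list(tup3(tup3(float, char, char), string, int))); no other remaining equation mentions S2.
Decompose list/1: tup3(A, T2, nat) =?= tup3(float, tup3(list(list(list(int))), list(bool), list(int)), nat).
Decompose tup3/3: A =?= float,  T2 =?= tup3(list(list(list(int))), list(bool), list(int)),  nat =?= nat.
Bind A := float; no other remaining equation mentions A.
Bind T2 := tup3(list(list(list(int))), list(bool), list(int)); no other remaining equation mentions T2. Substituting into the earlier binding gives B := tup3(list(list(list(int))), list(bool), list(int)).
Delete trivial equation nat =?= nat.
No equations remain and no clash or occurs-check failure arose, so a unifier exists.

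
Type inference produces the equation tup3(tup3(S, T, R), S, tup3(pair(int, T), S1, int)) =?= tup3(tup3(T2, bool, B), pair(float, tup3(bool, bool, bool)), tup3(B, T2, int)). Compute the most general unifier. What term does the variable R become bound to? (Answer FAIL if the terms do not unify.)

Decompose tup3/3: tup3(S, T, R) =?= tup3(T2, bool, B),  S =?= pair(float, tup3(bool, bool, bool)),  tup3(pair(int, T), S1, int) =?= tup3(B, T2, int).
Decompose tup3/3: S =?= T2,  T =?= bool,  R =?= B.
Bind S := T2; substituting into the one remaining equation that mentions S gives: T2 =?= pair(float, tup3(bool, bool, bool)).
Bind T := bool; substituting into the one remaining equation that mentions T gives: tup3(pair(int, bool), S1, int) =?= tup3(B, T2, int).
Bind R := B; no other remaining equation mentions R.
Bind T2 := pair(float, tup3(bool, bool, bool)); substituting into the remaining equation gives: tup3(pair(int, bool), S1, int) =?= tup3(B, pair(float, tup3(bool, bool, bool)), int). Substituting into the earlier binding gives S := pair(float, tup3(bool, bool, bool)).
Decompose tup3/3: pair(int, bool) =?= B,  S1 =?= pair(float, tup3(bool, bool, bool)),  int =?= int.
Bind B := pair(int, bool); no other remaining equation mentions B. Substituting into the earlier binding gives R := pair(int, bool).
Bind S1 := pair(float, tup3(bool, bool, bool)); no other remaining equation mentions S1.
Delete trivial equation int =?= int.
MGU = { S := pair(float, tup3(bool, bool, bool)), T := bool, R := pair(int, bool), T2 := pair(float, tup3(bool, bool, bool)), B := pair(int, bool), S1 := pair(float, tup3(bool, bool, bool)) }, so R := pair(int, bool).

pair(int, bool)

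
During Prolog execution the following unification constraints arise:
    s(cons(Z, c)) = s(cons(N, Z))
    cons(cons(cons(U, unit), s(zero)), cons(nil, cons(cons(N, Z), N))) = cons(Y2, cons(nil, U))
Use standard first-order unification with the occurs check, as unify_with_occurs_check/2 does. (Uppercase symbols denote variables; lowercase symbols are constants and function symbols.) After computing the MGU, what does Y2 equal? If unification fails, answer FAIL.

Decompose s/1: cons(Z, c) = cons(N, Z).
Decompose cons/2: Z = N,  c = Z.
Bind Z := N; substituting into the remaining equations gives: c = N,  cons(cons(cons(U, unit), s(zero)), cons(nil, cons(cons(N, N), N))) = cons(Y2, cons(nil, U)).
Bind N := c; substituting into the remaining equation gives: cons(cons(cons(U, unit), s(zero)), cons(nil, cons(cons(c, c), c))) = cons(Y2, cons(nil, U)). Substituting into the earlier binding gives Z := c.
Decompose cons/2: cons(cons(U, unit), s(zero)) = Y2,  cons(nil, cons(cons(c, c), c)) = cons(nil, U).
Bind Y2 := cons(cons(U, unit), s(zero)); no other remaining equation mentions Y2.
Decompose cons/2: nil = nil,  cons(cons(c, c), c) = U.
Delete trivial equation nil = nil.
Bind U := cons(cons(c, c), c). Substituting into the earlier binding gives Y2 := cons(cons(cons(cons(c, c), c), unit), s(zero)).
MGU = { Z -> c, N -> c, Y2 -> cons(cons(cons(cons(c, c), c), unit), s(zero)), U -> cons(cons(c, c), c) }, so Y2 -> cons(cons(cons(cons(c, c), c), unit), s(zero)).

cons(cons(cons(cons(c, c), c), unit), s(zero))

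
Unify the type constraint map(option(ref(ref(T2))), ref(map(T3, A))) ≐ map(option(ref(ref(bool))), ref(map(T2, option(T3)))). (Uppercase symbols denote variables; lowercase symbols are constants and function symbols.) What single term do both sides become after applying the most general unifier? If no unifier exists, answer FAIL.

Decompose map/2: option(ref(ref(T2))) ≐ option(ref(ref(bool))),  ref(map(T3, A)) ≐ ref(map(T2, option(T3))).
Decompose option/1: ref(ref(T2)) ≐ ref(ref(bool)).
Decompose ref/1: ref(T2) ≐ ref(bool).
Decompose ref/1: T2 ≐ bool.
Bind T2 := bool; substituting into the remaining equation gives: ref(map(T3, A)) ≐ ref(map(bool, option(T3))).
Decompose ref/1: map(T3, A) ≐ map(bool, option(T3)).
Decompose map/2: T3 ≐ bool,  A ≐ option(T3).
Bind T3 := bool; substituting into the remaining equation gives: A ≐ option(bool).
Bind A := option(bool).
Applying the MGU to either side gives map(option(ref(ref(bool))), ref(map(bool, option(bool)))).

map(option(ref(ref(bool))), ref(map(bool, option(bool))))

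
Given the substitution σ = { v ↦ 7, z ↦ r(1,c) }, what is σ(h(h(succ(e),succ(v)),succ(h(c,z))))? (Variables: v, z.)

Replace each occurrence of v with 7.
Replace each occurrence of z with r(1,c).
Result: h(h(succ(e),succ(7)),succ(h(c,r(1,c)))).

h(h(succ(e),succ(7)),succ(h(c,r(1,c))))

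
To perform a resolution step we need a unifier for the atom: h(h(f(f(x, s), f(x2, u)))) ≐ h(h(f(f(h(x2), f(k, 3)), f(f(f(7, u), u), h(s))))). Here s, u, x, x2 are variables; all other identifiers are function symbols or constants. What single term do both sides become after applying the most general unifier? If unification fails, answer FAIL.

h(h(f(f(h(f(f(7, h(f(k, 3))), h(f(k, 3)))), f(k, 3)), f(f(f(7, h(f(k, 3))), h(f(k, 3))), h(f(k, 3))))))

Decompose h/1: h(f(f(x, s), f(x2, u))) ≐ h(f(f(h(x2), f(k, 3)), f(f(f(7, u), u), h(s)))).
Decompose h/1: f(f(x, s), f(x2, u)) ≐ f(f(h(x2), f(k, 3)), f(f(f(7, u), u), h(s))).
Decompose f/2: f(x, s) ≐ f(h(x2), f(k, 3)),  f(x2, u) ≐ f(f(f(7, u), u), h(s)).
Decompose f/2: x ≐ h(x2),  s ≐ f(k, 3).
Bind x := h(x2); no other remaining equation mentions x.
Bind s := f(k, 3); substituting into the remaining equation gives: f(x2, u) ≐ f(f(f(7, u), u), h(f(k, 3))).
Decompose f/2: x2 ≐ f(f(7, u), u),  u ≐ h(f(k, 3)).
Bind x2 := f(f(7, u), u); no other remaining equation mentions x2. Substituting into the earlier binding gives x := h(f(f(7, u), u)).
Bind u := h(f(k, 3)). Substituting into the earlier bindings gives x := h(f(f(7, h(f(k, 3))), h(f(k, 3)))), x2 := f(f(7, h(f(k, 3))), h(f(k, 3))).
Applying the MGU to either side gives h(h(f(f(h(f(f(7, h(f(k, 3))), h(f(k, 3)))), f(k, 3)), f(f(f(7, h(f(k, 3))), h(f(k, 3))), h(f(k, 3)))))).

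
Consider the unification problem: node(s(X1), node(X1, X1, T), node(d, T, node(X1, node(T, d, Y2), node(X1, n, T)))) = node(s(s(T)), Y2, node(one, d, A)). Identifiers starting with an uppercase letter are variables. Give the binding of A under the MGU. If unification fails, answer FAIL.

FAIL

Decompose node/3: s(X1) = s(s(T)),  node(X1, X1, T) = Y2,  node(d, T, node(X1, node(T, d, Y2), node(X1, n, T))) = node(one, d, A).
Decompose s/1: X1 = s(T).
Bind X1 := s(T); substituting into the remaining equations gives: node(s(T), s(T), T) = Y2,  node(d, T, node(s(T), node(T, d, Y2), node(s(T), n, T))) = node(one, d, A).
Bind Y2 := node(s(T), s(T), T); substituting into the remaining equation gives: node(d, T, node(s(T), node(T, d, node(s(T), s(T), T)), node(s(T), n, T))) = node(one, d, A).
Decompose node/3: d = one,  T = d,  node(s(T), node(T, d, node(s(T), s(T), T)), node(s(T), n, T)) = A.
Clash: constants d and one differ; no unifier exists.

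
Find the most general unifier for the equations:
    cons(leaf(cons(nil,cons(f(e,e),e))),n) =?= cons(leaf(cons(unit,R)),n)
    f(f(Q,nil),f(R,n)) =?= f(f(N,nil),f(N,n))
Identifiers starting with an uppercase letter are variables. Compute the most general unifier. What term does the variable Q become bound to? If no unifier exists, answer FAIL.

FAIL

Decompose cons/2: leaf(cons(nil,cons(f(e,e),e))) =?= leaf(cons(unit,R)),  n =?= n.
Decompose leaf/1: cons(nil,cons(f(e,e),e)) =?= cons(unit,R).
Decompose cons/2: nil =?= unit,  cons(f(e,e),e) =?= R.
Clash: constants nil and unit differ; no unifier exists.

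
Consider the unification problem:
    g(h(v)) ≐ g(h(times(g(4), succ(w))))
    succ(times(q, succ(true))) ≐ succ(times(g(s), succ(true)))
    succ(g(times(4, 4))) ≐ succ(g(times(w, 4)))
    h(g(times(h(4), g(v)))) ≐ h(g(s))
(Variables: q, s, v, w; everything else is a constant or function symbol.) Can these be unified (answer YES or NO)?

Decompose g/1: h(v) ≐ h(times(g(4), succ(w))).
Decompose h/1: v ≐ times(g(4), succ(w)).
Bind v := times(g(4), succ(w)); substituting into the one remaining equation that mentions v gives: h(g(times(h(4), g(times(g(4), succ(w)))))) ≐ h(g(s)).
Decompose succ/1: times(q, succ(true)) ≐ times(g(s), succ(true)).
Decompose times/2: q ≐ g(s),  succ(true) ≐ succ(true).
Bind q := g(s); no other remaining equation mentions q.
Delete trivial equation succ(true) ≐ succ(true).
Decompose succ/1: g(times(4, 4)) ≐ g(times(w, 4)).
Decompose g/1: times(4, 4) ≐ times(w, 4).
Decompose times/2: 4 ≐ w,  4 ≐ 4.
Bind w := 4; substituting into the one remaining equation that mentions w gives: h(g(times(h(4), g(times(g(4), succ(4)))))) ≐ h(g(s)). Substituting into the earlier binding gives v := times(g(4), succ(4)).
Delete trivial equation 4 ≐ 4.
Decompose h/1: g(times(h(4), g(times(g(4), succ(4))))) ≐ g(s).
Decompose g/1: times(h(4), g(times(g(4), succ(4)))) ≐ s.
Bind s := times(h(4), g(times(g(4), succ(4)))). Substituting into the earlier binding gives q := g(times(h(4), g(times(g(4), succ(4))))).
No equations remain and no clash or occurs-check failure arose, so a unifier exists.

YES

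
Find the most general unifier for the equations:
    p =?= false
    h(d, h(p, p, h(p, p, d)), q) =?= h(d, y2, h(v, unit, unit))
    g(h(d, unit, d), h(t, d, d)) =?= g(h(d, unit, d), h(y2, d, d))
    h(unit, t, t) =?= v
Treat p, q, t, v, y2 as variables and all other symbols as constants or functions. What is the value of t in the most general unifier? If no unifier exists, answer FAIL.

Bind p := false; substituting into the one remaining equation that mentions p gives: h(d, h(false, false, h(false, false, d)), q) =?= h(d, y2, h(v, unit, unit)).
Decompose h/3: d =?= d,  h(false, false, h(false, false, d)) =?= y2,  q =?= h(v, unit, unit).
Delete trivial equation d =?= d.
Bind y2 := h(false, false, h(false, false, d)); substituting into the one remaining equation that mentions y2 gives: g(h(d, unit, d), h(t, d, d)) =?= g(h(d, unit, d), h(h(false, false, h(false, false, d)), d, d)).
Bind q := h(v, unit, unit); no other remaining equation mentions q.
Decompose g/2: h(d, unit, d) =?= h(d, unit, d),  h(t, d, d) =?= h(h(false, false, h(false, false, d)), d, d).
Delete trivial equation h(d, unit, d) =?= h(d, unit, d).
Decompose h/3: t =?= h(false, false, h(false, false, d)),  d =?= d,  d =?= d.
Bind t := h(false, false, h(false, false, d)); substituting into the one remaining equation that mentions t gives: h(unit, h(false, false, h(false, false, d)), h(false, false, h(false, false, d))) =?= v.
Delete trivial equation d =?= d.
Delete trivial equation d =?= d.
Bind v := h(unit, h(false, false, h(false, false, d)), h(false, false, h(false, false, d))). Substituting into the earlier binding gives q := h(h(unit, h(false, false, h(false, false, d)), h(false, false, h(false, false, d))), unit, unit).
MGU = { p := false, y2 := h(false, false, h(false, false, d)), q := h(h(unit, h(false, false, h(false, false, d)), h(false, false, h(false, false, d))), unit, unit), t := h(false, false, h(false, false, d)), v := h(unit, h(false, false, h(false, false, d)), h(false, false, h(false, false, d))) }, so t := h(false, false, h(false, false, d)).

h(false, false, h(false, false, d))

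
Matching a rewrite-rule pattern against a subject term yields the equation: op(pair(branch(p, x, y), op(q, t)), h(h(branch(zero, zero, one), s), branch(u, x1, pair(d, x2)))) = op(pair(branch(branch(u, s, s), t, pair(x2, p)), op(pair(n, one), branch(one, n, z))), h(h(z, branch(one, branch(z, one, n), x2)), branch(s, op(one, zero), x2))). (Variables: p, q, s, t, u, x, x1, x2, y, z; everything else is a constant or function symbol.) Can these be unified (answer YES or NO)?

NO

Decompose op/2: pair(branch(p, x, y), op(q, t)) = pair(branch(branch(u, s, s), t, pair(x2, p)), op(pair(n, one), branch(one, n, z))),  h(h(branch(zero, zero, one), s), branch(u, x1, pair(d, x2))) = h(h(z, branch(one, branch(z, one, n), x2)), branch(s, op(one, zero), x2)).
Decompose pair/2: branch(p, x, y) = branch(branch(u, s, s), t, pair(x2, p)),  op(q, t) = op(pair(n, one), branch(one, n, z)).
Decompose branch/3: p = branch(u, s, s),  x = t,  y = pair(x2, p).
Bind p := branch(u, s, s); substituting into the one remaining equation that mentions p gives: y = pair(x2, branch(u, s, s)).
Bind x := t; no other remaining equation mentions x.
Bind y := pair(x2, branch(u, s, s)); no other remaining equation mentions y.
Decompose op/2: q = pair(n, one),  t = branch(one, n, z).
Bind q := pair(n, one); no other remaining equation mentions q.
Bind t := branch(one, n, z); no other remaining equation mentions t. Substituting into the earlier binding gives x := branch(one, n, z).
Decompose h/2: h(branch(zero, zero, one), s) = h(z, branch(one, branch(z, one, n), x2)),  branch(u, x1, pair(d, x2)) = branch(s, op(one, zero), x2).
Decompose h/2: branch(zero, zero, one) = z,  s = branch(one, branch(z, one, n), x2).
Bind z := branch(zero, zero, one); substituting into the one remaining equation that mentions z gives: s = branch(one, branch(branch(zero, zero, one), one, n), x2). Substituting into the earlier bindings gives x := branch(one, n, branch(zero, zero, one)), t := branch(one, n, branch(zero, zero, one)).
Bind s := branch(one, branch(branch(zero, zero, one), one, n), x2); substituting into the remaining equation gives: branch(u, x1, pair(d, x2)) = branch(branch(one, branch(branch(zero, zero, one), one, n), x2), op(one, zero), x2). Substituting into the earlier bindings gives p := branch(u, branch(one, branch(branch(zero, zero, one), one, n), x2), branch(one, branch(branch(zero, zero, one), one, n), x2)), y := pair(x2, branch(u, branch(one, branch(branch(zero, zero, one), one, n), x2), branch(one, branch(branch(zero, zero, one), one, n), x2))).
Decompose branch/3: u = branch(one, branch(branch(zero, zero, one), one, n), x2),  x1 = op(one, zero),  pair(d, x2) = x2.
Bind u := branch(one, branch(branch(zero, zero, one), one, n), x2); no other remaining equation mentions u. Substituting into the earlier bindings gives p := branch(branch(one, branch(branch(zero, zero, one), one, n), x2), branch(one, branch(branch(zero, zero, one), one, n), x2), branch(one, branch(branch(zero, zero, one), one, n), x2)), y := pair(x2, branch(branch(one, branch(branch(zero, zero, one), one, n), x2), branch(one, branch(branch(zero, zero, one), one, n), x2), branch(one, branch(branch(zero, zero, one), one, n), x2))).
Bind x1 := op(one, zero); no other remaining equation mentions x1.
Occurs check fails: x2 occurs in pair(d, x2); the equation x2 = pair(d, x2) has no finite solution.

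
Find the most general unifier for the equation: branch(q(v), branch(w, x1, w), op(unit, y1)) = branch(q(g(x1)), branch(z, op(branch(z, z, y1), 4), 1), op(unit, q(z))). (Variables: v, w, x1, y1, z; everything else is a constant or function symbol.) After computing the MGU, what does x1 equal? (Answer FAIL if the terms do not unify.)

Decompose branch/3: q(v) = q(g(x1)),  branch(w, x1, w) = branch(z, op(branch(z, z, y1), 4), 1),  op(unit, y1) = op(unit, q(z)).
Decompose q/1: v = g(x1).
Bind v := g(x1); no other remaining equation mentions v.
Decompose branch/3: w = z,  x1 = op(branch(z, z, y1), 4),  w = 1.
Bind w := z; substituting into the one remaining equation that mentions w gives: z = 1.
Bind x1 := op(branch(z, z, y1), 4); no other remaining equation mentions x1. Substituting into the earlier binding gives v := g(op(branch(z, z, y1), 4)).
Bind z := 1; substituting into the remaining equation gives: op(unit, y1) = op(unit, q(1)). Substituting into the earlier bindings gives v := g(op(branch(1, 1, y1), 4)), w := 1, x1 := op(branch(1, 1, y1), 4).
Decompose op/2: unit = unit,  y1 = q(1).
Delete trivial equation unit = unit.
Bind y1 := q(1). Substituting into the earlier bindings gives v := g(op(branch(1, 1, q(1)), 4)), x1 := op(branch(1, 1, q(1)), 4).
MGU = { v := g(op(branch(1, 1, q(1)), 4)), w := 1, x1 := op(branch(1, 1, q(1)), 4), z := 1, y1 := q(1) }, so x1 := op(branch(1, 1, q(1)), 4).

op(branch(1, 1, q(1)), 4)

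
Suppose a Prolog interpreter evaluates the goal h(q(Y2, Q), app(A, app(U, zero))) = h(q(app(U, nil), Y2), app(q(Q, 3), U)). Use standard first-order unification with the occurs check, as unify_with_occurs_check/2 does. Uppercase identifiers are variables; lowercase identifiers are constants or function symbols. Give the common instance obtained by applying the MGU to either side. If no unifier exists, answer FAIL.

FAIL

Decompose h/2: q(Y2, Q) = q(app(U, nil), Y2),  app(A, app(U, zero)) = app(q(Q, 3), U).
Decompose q/2: Y2 = app(U, nil),  Q = Y2.
Bind Y2 := app(U, nil); substituting into the one remaining equation that mentions Y2 gives: Q = app(U, nil).
Bind Q := app(U, nil); substituting into the remaining equation gives: app(A, app(U, zero)) = app(q(app(U, nil), 3), U).
Decompose app/2: A = q(app(U, nil), 3),  app(U, zero) = U.
Bind A := q(app(U, nil), 3); no other remaining equation mentions A.
Occurs check fails: U occurs in app(U, zero); the equation U = app(U, zero) has no finite solution.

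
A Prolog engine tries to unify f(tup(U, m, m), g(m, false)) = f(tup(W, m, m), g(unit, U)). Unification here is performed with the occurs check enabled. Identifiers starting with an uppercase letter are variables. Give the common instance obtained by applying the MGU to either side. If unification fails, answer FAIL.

Decompose f/2: tup(U, m, m) = tup(W, m, m),  g(m, false) = g(unit, U).
Decompose tup/3: U = W,  m = m,  m = m.
Bind U := W; substituting into the one remaining equation that mentions U gives: g(m, false) = g(unit, W).
Delete trivial equation m = m.
Delete trivial equation m = m.
Decompose g/2: m = unit,  false = W.
Clash: constants m and unit differ; no unifier exists.

FAIL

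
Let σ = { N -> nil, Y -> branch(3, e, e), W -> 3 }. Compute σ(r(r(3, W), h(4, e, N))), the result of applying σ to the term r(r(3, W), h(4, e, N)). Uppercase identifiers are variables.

r(r(3, 3), h(4, e, nil))

Replace each occurrence of N with nil.
Replace each occurrence of W with 3.
Result: r(r(3, 3), h(4, e, nil)).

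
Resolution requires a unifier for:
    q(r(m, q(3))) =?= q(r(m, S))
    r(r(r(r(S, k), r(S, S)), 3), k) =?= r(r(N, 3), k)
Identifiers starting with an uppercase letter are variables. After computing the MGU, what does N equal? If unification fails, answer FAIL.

r(r(q(3), k), r(q(3), q(3)))

Decompose q/1: r(m, q(3)) =?= r(m, S).
Decompose r/2: m =?= m,  q(3) =?= S.
Delete trivial equation m =?= m.
Bind S := q(3); substituting into the remaining equation gives: r(r(r(r(q(3), k), r(q(3), q(3))), 3), k) =?= r(r(N, 3), k).
Decompose r/2: r(r(r(q(3), k), r(q(3), q(3))), 3) =?= r(N, 3),  k =?= k.
Decompose r/2: r(r(q(3), k), r(q(3), q(3))) =?= N,  3 =?= 3.
Bind N := r(r(q(3), k), r(q(3), q(3))); no other remaining equation mentions N.
Delete trivial equation 3 =?= 3.
Delete trivial equation k =?= k.
MGU = { S := q(3), N := r(r(q(3), k), r(q(3), q(3))) }, so N := r(r(q(3), k), r(q(3), q(3))).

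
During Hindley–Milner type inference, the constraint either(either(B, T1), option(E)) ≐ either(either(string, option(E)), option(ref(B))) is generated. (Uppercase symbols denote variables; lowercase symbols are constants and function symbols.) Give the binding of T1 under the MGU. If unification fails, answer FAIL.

Decompose either/2: either(B, T1) ≐ either(string, option(E)),  option(E) ≐ option(ref(B)).
Decompose either/2: B ≐ string,  T1 ≐ option(E).
Bind B := string; substituting into the one remaining equation that mentions B gives: option(E) ≐ option(ref(string)).
Bind T1 := option(E); no other remaining equation mentions T1.
Decompose option/1: E ≐ ref(string).
Bind E := ref(string). Substituting into the earlier binding gives T1 := option(ref(string)).
MGU = { B -> string, T1 -> option(ref(string)), E -> ref(string) }, so T1 -> option(ref(string)).

option(ref(string))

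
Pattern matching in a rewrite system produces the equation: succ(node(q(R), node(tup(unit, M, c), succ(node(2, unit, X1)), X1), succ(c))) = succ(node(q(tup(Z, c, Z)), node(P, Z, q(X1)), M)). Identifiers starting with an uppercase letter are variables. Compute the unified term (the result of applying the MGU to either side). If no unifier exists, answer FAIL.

FAIL

Decompose succ/1: node(q(R), node(tup(unit, M, c), succ(node(2, unit, X1)), X1), succ(c)) = node(q(tup(Z, c, Z)), node(P, Z, q(X1)), M).
Decompose node/3: q(R) = q(tup(Z, c, Z)),  node(tup(unit, M, c), succ(node(2, unit, X1)), X1) = node(P, Z, q(X1)),  succ(c) = M.
Decompose q/1: R = tup(Z, c, Z).
Bind R := tup(Z, c, Z); no other remaining equation mentions R.
Decompose node/3: tup(unit, M, c) = P,  succ(node(2, unit, X1)) = Z,  X1 = q(X1).
Bind P := tup(unit, M, c); no other remaining equation mentions P.
Bind Z := succ(node(2, unit, X1)); no other remaining equation mentions Z. Substituting into the earlier binding gives R := tup(succ(node(2, unit, X1)), c, succ(node(2, unit, X1))).
Occurs check fails: X1 occurs in q(X1); the equation X1 = q(X1) has no finite solution.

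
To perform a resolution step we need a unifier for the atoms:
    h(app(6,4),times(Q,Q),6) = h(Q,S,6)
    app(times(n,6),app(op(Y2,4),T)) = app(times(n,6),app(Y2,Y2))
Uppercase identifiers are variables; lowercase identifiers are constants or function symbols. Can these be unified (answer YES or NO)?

NO

Decompose h/3: app(6,4) = Q,  times(Q,Q) = S,  6 = 6.
Bind Q := app(6,4); substituting into the one remaining equation that mentions Q gives: times(app(6,4),app(6,4)) = S.
Bind S := times(app(6,4),app(6,4)); no other remaining equation mentions S.
Delete trivial equation 6 = 6.
Decompose app/2: times(n,6) = times(n,6),  app(op(Y2,4),T) = app(Y2,Y2).
Delete trivial equation times(n,6) = times(n,6).
Decompose app/2: op(Y2,4) = Y2,  T = Y2.
Occurs check fails: Y2 occurs in op(Y2,4); the equation Y2 = op(Y2,4) has no finite solution.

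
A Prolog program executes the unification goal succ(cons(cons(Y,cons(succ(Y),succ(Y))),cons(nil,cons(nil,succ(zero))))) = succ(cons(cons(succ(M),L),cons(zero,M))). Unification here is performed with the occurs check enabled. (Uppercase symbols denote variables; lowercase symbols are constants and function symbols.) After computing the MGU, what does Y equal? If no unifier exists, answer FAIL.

Decompose succ/1: cons(cons(Y,cons(succ(Y),succ(Y))),cons(nil,cons(nil,succ(zero)))) = cons(cons(succ(M),L),cons(zero,M)).
Decompose cons/2: cons(Y,cons(succ(Y),succ(Y))) = cons(succ(M),L),  cons(nil,cons(nil,succ(zero))) = cons(zero,M).
Decompose cons/2: Y = succ(M),  cons(succ(Y),succ(Y)) = L.
Bind Y := succ(M); substituting into the one remaining equation that mentions Y gives: cons(succ(succ(M)),succ(succ(M))) = L.
Bind L := cons(succ(succ(M)),succ(succ(M))); no other remaining equation mentions L.
Decompose cons/2: nil = zero,  cons(nil,succ(zero)) = M.
Clash: constants nil and zero differ; no unifier exists.

FAIL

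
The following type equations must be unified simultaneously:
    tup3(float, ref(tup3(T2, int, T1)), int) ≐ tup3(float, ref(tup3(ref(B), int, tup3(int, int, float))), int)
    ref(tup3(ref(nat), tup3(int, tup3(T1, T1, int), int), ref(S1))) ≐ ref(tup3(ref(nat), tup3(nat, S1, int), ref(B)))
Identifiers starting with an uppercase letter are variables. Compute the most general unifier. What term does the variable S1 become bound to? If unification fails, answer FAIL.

Decompose tup3/3: float ≐ float,  ref(tup3(T2, int, T1)) ≐ ref(tup3(ref(B), int, tup3(int, int, float))),  int ≐ int.
Delete trivial equation float ≐ float.
Decompose ref/1: tup3(T2, int, T1) ≐ tup3(ref(B), int, tup3(int, int, float)).
Decompose tup3/3: T2 ≐ ref(B),  int ≐ int,  T1 ≐ tup3(int, int, float).
Bind T2 := ref(B); no other remaining equation mentions T2.
Delete trivial equation int ≐ int.
Bind T1 := tup3(int, int, float); substituting into the one remaining equation that mentions T1 gives: ref(tup3(ref(nat), tup3(int, tup3(tup3(int, int, float), tup3(int, int, float), int), int), ref(S1))) ≐ ref(tup3(ref(nat), tup3(nat, S1, int), ref(B))).
Delete trivial equation int ≐ int.
Decompose ref/1: tup3(ref(nat), tup3(int, tup3(tup3(int, int, float), tup3(int, int, float), int), int), ref(S1)) ≐ tup3(ref(nat), tup3(nat, S1, int), ref(B)).
Decompose tup3/3: ref(nat) ≐ ref(nat),  tup3(int, tup3(tup3(int, int, float), tup3(int, int, float), int), int) ≐ tup3(nat, S1, int),  ref(S1) ≐ ref(B).
Delete trivial equation ref(nat) ≐ ref(nat).
Decompose tup3/3: int ≐ nat,  tup3(tup3(int, int, float), tup3(int, int, float), int) ≐ S1,  int ≐ int.
Clash: constants int and nat differ; no unifier exists.

FAIL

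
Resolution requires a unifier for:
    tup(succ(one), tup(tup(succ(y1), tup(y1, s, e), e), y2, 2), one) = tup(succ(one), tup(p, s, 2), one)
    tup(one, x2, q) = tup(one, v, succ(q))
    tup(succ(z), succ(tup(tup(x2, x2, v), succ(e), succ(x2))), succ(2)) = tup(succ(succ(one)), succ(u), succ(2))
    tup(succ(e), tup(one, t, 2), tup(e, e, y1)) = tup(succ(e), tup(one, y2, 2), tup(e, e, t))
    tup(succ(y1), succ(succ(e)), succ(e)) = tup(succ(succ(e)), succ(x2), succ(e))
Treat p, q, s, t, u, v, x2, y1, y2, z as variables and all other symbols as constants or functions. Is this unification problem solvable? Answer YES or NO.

Decompose tup/3: succ(one) = succ(one),  tup(tup(succ(y1), tup(y1, s, e), e), y2, 2) = tup(p, s, 2),  one = one.
Delete trivial equation succ(one) = succ(one).
Decompose tup/3: tup(succ(y1), tup(y1, s, e), e) = p,  y2 = s,  2 = 2.
Bind p := tup(succ(y1), tup(y1, s, e), e); no other remaining equation mentions p.
Bind y2 := s; substituting into the one remaining equation that mentions y2 gives: tup(succ(e), tup(one, t, 2), tup(e, e, y1)) = tup(succ(e), tup(one, s, 2), tup(e, e, t)).
Delete trivial equation 2 = 2.
Delete trivial equation one = one.
Decompose tup/3: one = one,  x2 = v,  q = succ(q).
Delete trivial equation one = one.
Bind x2 := v; substituting into the 2 remaining equations that mention x2 gives: tup(succ(z), succ(tup(tup(v, v, v), succ(e), succ(v))), succ(2)) = tup(succ(succ(one)), succ(u), succ(2)),  tup(succ(y1), succ(succ(e)), succ(e)) = tup(succ(succ(e)), succ(v), succ(e)).
Occurs check fails: q occurs in succ(q); the equation q = succ(q) has no finite solution.

NO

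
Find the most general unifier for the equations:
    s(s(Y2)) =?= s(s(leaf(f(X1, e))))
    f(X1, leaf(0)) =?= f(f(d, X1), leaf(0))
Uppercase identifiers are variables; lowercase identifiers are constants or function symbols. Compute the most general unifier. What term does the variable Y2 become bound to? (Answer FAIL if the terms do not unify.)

Decompose s/1: s(Y2) =?= s(leaf(f(X1, e))).
Decompose s/1: Y2 =?= leaf(f(X1, e)).
Bind Y2 := leaf(f(X1, e)); no other remaining equation mentions Y2.
Decompose f/2: X1 =?= f(d, X1),  leaf(0) =?= leaf(0).
Occurs check fails: X1 occurs in f(d, X1); the equation X1 =?= f(d, X1) has no finite solution.

FAIL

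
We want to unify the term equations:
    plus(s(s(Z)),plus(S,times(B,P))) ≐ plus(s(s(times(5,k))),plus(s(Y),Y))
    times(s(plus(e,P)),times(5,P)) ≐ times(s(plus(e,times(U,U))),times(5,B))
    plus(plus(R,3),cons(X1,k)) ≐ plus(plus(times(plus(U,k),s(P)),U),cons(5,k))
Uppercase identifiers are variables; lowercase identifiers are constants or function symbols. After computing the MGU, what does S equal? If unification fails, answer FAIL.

s(times(times(3,3),times(3,3)))

Decompose plus/2: s(s(Z)) ≐ s(s(times(5,k))),  plus(S,times(B,P)) ≐ plus(s(Y),Y).
Decompose s/1: s(Z) ≐ s(times(5,k)).
Decompose s/1: Z ≐ times(5,k).
Bind Z := times(5,k); no other remaining equation mentions Z.
Decompose plus/2: S ≐ s(Y),  times(B,P) ≐ Y.
Bind S := s(Y); no other remaining equation mentions S.
Bind Y := times(B,P); no other remaining equation mentions Y. Substituting into the earlier binding gives S := s(times(B,P)).
Decompose times/2: s(plus(e,P)) ≐ s(plus(e,times(U,U))),  times(5,P) ≐ times(5,B).
Decompose s/1: plus(e,P) ≐ plus(e,times(U,U)).
Decompose plus/2: e ≐ e,  P ≐ times(U,U).
Delete trivial equation e ≐ e.
Bind P := times(U,U); substituting into the remaining equations gives: times(5,times(U,U)) ≐ times(5,B),  plus(plus(R,3),cons(X1,k)) ≐ plus(plus(times(plus(U,k),s(times(U,U))),U),cons(5,k)). Substituting into the earlier bindings gives S := s(times(B,times(U,U))), Y := times(B,times(U,U)).
Decompose times/2: 5 ≐ 5,  times(U,U) ≐ B.
Delete trivial equation 5 ≐ 5.
Bind B := times(U,U); no other remaining equation mentions B. Substituting into the earlier bindings gives S := s(times(times(U,U),times(U,U))), Y := times(times(U,U),times(U,U)).
Decompose plus/2: plus(R,3) ≐ plus(times(plus(U,k),s(times(U,U))),U),  cons(X1,k) ≐ cons(5,k).
Decompose plus/2: R ≐ times(plus(U,k),s(times(U,U))),  3 ≐ U.
Bind R := times(plus(U,k),s(times(U,U))); no other remaining equation mentions R.
Bind U := 3; no other remaining equation mentions U. Substituting into the earlier bindings gives S := s(times(times(3,3),times(3,3))), Y := times(times(3,3),times(3,3)), P := times(3,3), B := times(3,3), R := times(plus(3,k),s(times(3,3))).
Decompose cons/2: X1 ≐ 5,  k ≐ k.
Bind X1 := 5; no other remaining equation mentions X1.
Delete trivial equation k ≐ k.
MGU = { Z -> times(5,k), S -> s(times(times(3,3),times(3,3))), Y -> times(times(3,3),times(3,3)), P -> times(3,3), B -> times(3,3), R -> times(plus(3,k),s(times(3,3))), U -> 3, X1 -> 5 }, so S -> s(times(times(3,3),times(3,3))).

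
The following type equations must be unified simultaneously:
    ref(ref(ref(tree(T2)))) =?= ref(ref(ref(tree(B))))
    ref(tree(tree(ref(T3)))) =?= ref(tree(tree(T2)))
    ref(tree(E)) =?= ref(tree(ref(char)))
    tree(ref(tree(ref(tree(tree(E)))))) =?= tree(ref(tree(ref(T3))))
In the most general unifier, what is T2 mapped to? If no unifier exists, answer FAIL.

ref(tree(tree(ref(char))))

Decompose ref/1: ref(ref(tree(T2))) =?= ref(ref(tree(B))).
Decompose ref/1: ref(tree(T2)) =?= ref(tree(B)).
Decompose ref/1: tree(T2) =?= tree(B).
Decompose tree/1: T2 =?= B.
Bind T2 := B; substituting into the one remaining equation that mentions T2 gives: ref(tree(tree(ref(T3)))) =?= ref(tree(tree(B))).
Decompose ref/1: tree(tree(ref(T3))) =?= tree(tree(B)).
Decompose tree/1: tree(ref(T3)) =?= tree(B).
Decompose tree/1: ref(T3) =?= B.
Bind B := ref(T3); no other remaining equation mentions B. Substituting into the earlier binding gives T2 := ref(T3).
Decompose ref/1: tree(E) =?= tree(ref(char)).
Decompose tree/1: E =?= ref(char).
Bind E := ref(char); substituting into the remaining equation gives: tree(ref(tree(ref(tree(tree(ref(char))))))) =?= tree(ref(tree(ref(T3)))).
Decompose tree/1: ref(tree(ref(tree(tree(ref(char)))))) =?= ref(tree(ref(T3))).
Decompose ref/1: tree(ref(tree(tree(ref(char))))) =?= tree(ref(T3)).
Decompose tree/1: ref(tree(tree(ref(char)))) =?= ref(T3).
Decompose ref/1: tree(tree(ref(char))) =?= T3.
Bind T3 := tree(tree(ref(char))). Substituting into the earlier bindings gives T2 := ref(tree(tree(ref(char)))), B := ref(tree(tree(ref(char)))).
MGU = { T2 ↦ ref(tree(tree(ref(char)))), B ↦ ref(tree(tree(ref(char)))), E ↦ ref(char), T3 ↦ tree(tree(ref(char))) }, so T2 ↦ ref(tree(tree(ref(char)))).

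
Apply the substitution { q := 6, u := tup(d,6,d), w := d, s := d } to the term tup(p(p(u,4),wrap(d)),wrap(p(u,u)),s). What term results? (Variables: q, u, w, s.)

Replace each occurrence of u with tup(d,6,d).
Replace each occurrence of s with d.
Result: tup(p(p(tup(d,6,d),4),wrap(d)),wrap(p(tup(d,6,d),tup(d,6,d))),d).

tup(p(p(tup(d,6,d),4),wrap(d)),wrap(p(tup(d,6,d),tup(d,6,d))),d)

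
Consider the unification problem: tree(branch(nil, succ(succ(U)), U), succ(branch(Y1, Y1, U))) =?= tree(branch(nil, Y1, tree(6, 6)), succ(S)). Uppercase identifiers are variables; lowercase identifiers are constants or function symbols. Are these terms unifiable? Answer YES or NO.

Decompose tree/2: branch(nil, succ(succ(U)), U) =?= branch(nil, Y1, tree(6, 6)),  succ(branch(Y1, Y1, U)) =?= succ(S).
Decompose branch/3: nil =?= nil,  succ(succ(U)) =?= Y1,  U =?= tree(6, 6).
Delete trivial equation nil =?= nil.
Bind Y1 := succ(succ(U)); substituting into the one remaining equation that mentions Y1 gives: succ(branch(succ(succ(U)), succ(succ(U)), U)) =?= succ(S).
Bind U := tree(6, 6); substituting into the remaining equation gives: succ(branch(succ(succ(tree(6, 6))), succ(succ(tree(6, 6))), tree(6, 6))) =?= succ(S). Substituting into the earlier binding gives Y1 := succ(succ(tree(6, 6))).
Decompose succ/1: branch(succ(succ(tree(6, 6))), succ(succ(tree(6, 6))), tree(6, 6)) =?= S.
Bind S := branch(succ(succ(tree(6, 6))), succ(succ(tree(6, 6))), tree(6, 6)).
No equations remain and no clash or occurs-check failure arose, so a unifier exists.

YES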